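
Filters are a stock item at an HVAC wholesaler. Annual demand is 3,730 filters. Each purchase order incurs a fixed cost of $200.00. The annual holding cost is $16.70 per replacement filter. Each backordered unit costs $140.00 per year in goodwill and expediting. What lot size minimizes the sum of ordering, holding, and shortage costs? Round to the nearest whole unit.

With planned backorders, Q* = √(2DS/H) · √((H+B)/B).
√(2DS/H) = √(2 × 3,730 × 200 / 16.7) = 298.900.
√((H+B)/B) = √((16.7+140)/140) = 1.0580.
Q* ≈ 316.225.

Q* ≈ 316 filters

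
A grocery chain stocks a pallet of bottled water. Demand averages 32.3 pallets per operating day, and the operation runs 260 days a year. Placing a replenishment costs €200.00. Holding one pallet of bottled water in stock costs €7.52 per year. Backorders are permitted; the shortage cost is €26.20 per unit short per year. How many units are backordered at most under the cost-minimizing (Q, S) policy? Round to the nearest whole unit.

Annual demand D = 32.3 × 260 = 8,398.
With planned backorders, Q* = √(2DS/H) · √((H+B)/B).
√(2DS/H) = √(2 × 8,398 × 200 / 7.52) = 668.358.
√((H+B)/B) = √((7.52+26.2)/26.2) = 1.1345.
Q* ≈ 758.232.
S* = Q* · H/(H+B) = 758.232 × 7.52/33.72 ≈ 169.096.

S* ≈ 169 pallets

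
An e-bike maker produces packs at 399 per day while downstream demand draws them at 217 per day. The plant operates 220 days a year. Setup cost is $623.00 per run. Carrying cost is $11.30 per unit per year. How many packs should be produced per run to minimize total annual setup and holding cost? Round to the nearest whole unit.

Q* ≈ 3,397 packs

Annual demand D = 217 × 220 = 47,740.
Production build-up factor (1 − d/p) = 1 − 217/399 = 0.4561.
Q* = √(2DS / (H(1 − d/p))) = √(2 × 47,740 × 623 / (11.3 × 0.4561)).
= √(59,484,040 / 5.1544) ≈ 3397.127.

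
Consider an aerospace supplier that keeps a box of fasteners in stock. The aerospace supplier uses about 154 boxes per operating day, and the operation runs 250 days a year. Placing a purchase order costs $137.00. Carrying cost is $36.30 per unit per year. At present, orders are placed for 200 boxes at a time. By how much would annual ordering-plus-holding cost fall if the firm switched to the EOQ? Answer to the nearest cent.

Annual demand D = 154 × 250 = 38,500.
EOQ = √(2DS/H) = √(2 × 38,500 × 137 / 36.3) ≈ 539.08.
Cost at Q* = (D/Q*)S + (Q*/2)H = √(2DSH) ≈ $19,568.56.
Cost at Q = 200: (38,500/200)×137 + (200/2)×36.3 = $26,372.50 + $3,630.00 = $30,002.50.
Excess = $30,002.50 − $19,568.56 = $10,433.94.

Extra cost ≈ $10,433.94 per year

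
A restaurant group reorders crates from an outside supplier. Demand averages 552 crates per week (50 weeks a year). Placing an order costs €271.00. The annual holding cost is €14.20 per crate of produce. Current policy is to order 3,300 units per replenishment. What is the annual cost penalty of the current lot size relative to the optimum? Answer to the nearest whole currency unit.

Extra cost ≈ €11,122 per year

Annual demand D = 552 × 50 = 27,600.
EOQ = √(2DS/H) = √(2 × 27,600 × 271 / 14.2) ≈ 1026.38.
Cost at Q* = (D/Q*)S + (Q*/2)H = √(2DSH) ≈ €14,574.66.
Cost at Q = 3,300: (27,600/3,300)×271 + (3,300/2)×14.2 = €2,266.55 + €23,430.00 = €25,696.55.
Excess = €25,696.55 − €14,574.66 = €11,121.89.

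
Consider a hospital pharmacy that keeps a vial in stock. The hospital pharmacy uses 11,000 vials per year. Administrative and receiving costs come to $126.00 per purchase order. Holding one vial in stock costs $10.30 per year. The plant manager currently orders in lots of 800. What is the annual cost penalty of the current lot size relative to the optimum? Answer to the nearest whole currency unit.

Extra cost ≈ $509 per year

EOQ = √(2DS/H) = √(2 × 11,000 × 126 / 10.3) ≈ 518.77.
Cost at Q* = (D/Q*)S + (Q*/2)H = √(2DSH) ≈ $5,343.37.
Cost at Q = 800: (11,000/800)×126 + (800/2)×10.3 = $1,732.50 + $4,120.00 = $5,852.50.
Excess = $5,852.50 − $5,343.37 = $509.13.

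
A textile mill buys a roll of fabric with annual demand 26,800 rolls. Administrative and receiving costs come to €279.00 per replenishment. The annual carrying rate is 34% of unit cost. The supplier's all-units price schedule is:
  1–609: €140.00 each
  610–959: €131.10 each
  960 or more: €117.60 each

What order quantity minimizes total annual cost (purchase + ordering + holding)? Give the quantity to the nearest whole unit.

Holding cost per unit per year at price C is H = 0.34·C.
Evaluate total cost at each tier's feasible EOQ or, if the EOQ is below the tier, at the tier's minimum quantity.
EOQ at €140.00 = 560.5 (feasible in tier 1): TC = 26,800×€140.00 + (26,800/560.5)×279 + (560.5/2)×0.34×€140.00 = €3,778,680.13.
EOQ at €131.10 = 579.2 < 610, so use break Q=610: TC = 26,800×€131.10 + (26,800/610.0)×279 + (610.0/2)×0.34×€131.10 = €3,539,332.77.
EOQ at €117.60 = 611.6 < 960, so use break Q=960: TC = 26,800×€117.60 + (26,800/960.0)×279 + (960.0/2)×0.34×€117.60 = €3,178,661.07.
Lowest total cost is €3,178,661.07 at Q = 960.0.

Q* ≈ 960 rolls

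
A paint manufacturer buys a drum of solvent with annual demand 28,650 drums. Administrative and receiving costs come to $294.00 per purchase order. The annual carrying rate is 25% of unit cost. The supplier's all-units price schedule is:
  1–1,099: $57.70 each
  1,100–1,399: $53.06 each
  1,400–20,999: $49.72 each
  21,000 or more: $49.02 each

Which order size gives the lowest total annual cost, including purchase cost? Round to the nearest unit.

Holding cost per unit per year at price C is H = 0.25·C.
For each price level, check whether its EOQ is feasible; otherwise the best quantity at that price is the breakpoint.
EOQ at $57.70 = 1080.7 (feasible in tier 1): TC = 28,650×$57.70 + (28,650/1080.7)×294 + (1080.7/2)×0.25×$57.70 = $1,668,693.66.
EOQ at $53.06 = 1126.9 (feasible in tier 2): TC = 28,650×$53.06 + (28,650/1126.9)×294 + (1126.9/2)×0.25×$53.06 = $1,535,117.74.
EOQ at $49.72 = 1164.2 < 1400, so use break Q=1400: TC = 28,650×$49.72 + (28,650/1400.0)×294 + (1400.0/2)×0.25×$49.72 = $1,439,195.50.
EOQ at $49.02 = 1172.4 < 21000, so use break Q=21000: TC = 28,650×$49.02 + (28,650/21000.0)×294 + (21000.0/2)×0.25×$49.02 = $1,533,501.60.
Lowest total cost is $1,439,195.50 at Q = 1400.0.

Q* ≈ 1,400 drums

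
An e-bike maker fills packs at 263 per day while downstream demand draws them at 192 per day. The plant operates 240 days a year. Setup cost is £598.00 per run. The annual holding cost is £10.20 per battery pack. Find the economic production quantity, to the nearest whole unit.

Annual demand D = 192 × 240 = 46,080.
Production build-up factor (1 − d/p) = 1 − 192/263 = 0.2700.
Q* = √(2DS / (H(1 − d/p))) = √(2 × 46,080 × 598 / (10.2 × 0.2700)).
= √(55,111,680 / 2.7536) ≈ 4473.737.

Q* ≈ 4,474 packs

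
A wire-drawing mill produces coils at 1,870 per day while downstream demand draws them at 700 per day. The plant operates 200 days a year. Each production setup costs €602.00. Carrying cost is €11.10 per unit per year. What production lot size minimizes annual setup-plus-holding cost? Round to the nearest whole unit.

Annual demand D = 700 × 200 = 140,000.
Production build-up factor (1 − d/p) = 1 − 700/1,870 = 0.6257.
Q* = √(2DS / (H(1 − d/p))) = √(2 × 140,000 × 602 / (11.1 × 0.6257)).
= √(168,560,000 / 6.9449) ≈ 4926.559.

Q* ≈ 4,927 coils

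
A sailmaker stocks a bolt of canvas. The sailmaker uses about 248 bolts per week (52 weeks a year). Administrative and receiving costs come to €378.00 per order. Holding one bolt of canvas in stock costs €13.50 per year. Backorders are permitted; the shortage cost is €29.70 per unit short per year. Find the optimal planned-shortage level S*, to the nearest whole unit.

S* ≈ 320 bolts

Annual demand D = 248 × 52 = 12,896.
With planned backorders, Q* = √(2DS/H) · √((H+B)/B).
√(2DS/H) = √(2 × 12,896 × 378 / 13.5) = 849.809.
√((H+B)/B) = √((13.5+29.7)/29.7) = 1.2060.
Q* ≈ 1024.909.
S* = Q* · H/(H+B) = 1024.909 × 13.5/43.2 ≈ 320.284.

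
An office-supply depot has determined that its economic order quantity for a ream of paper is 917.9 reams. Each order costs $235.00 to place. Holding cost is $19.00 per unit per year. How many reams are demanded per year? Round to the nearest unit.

Squaring Q* = √(2DS/H) gives Q*² = 2DS/H.
From Q* = √(2DS/H): D = Q*²H / (2S) = 917.9² × 19 / (2 × 235) = 34060.144.

D ≈ 34,060 reams per year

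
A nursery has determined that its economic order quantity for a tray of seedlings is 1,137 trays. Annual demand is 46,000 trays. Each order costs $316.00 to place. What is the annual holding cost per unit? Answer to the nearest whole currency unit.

Squaring Q* = √(2DS/H) gives Q*² = 2DS/H.
From Q* = √(2DS/H): H = 2DS / Q*² = 2 × 46,000 × 316 / 1,137² = 22.4882.

H ≈ $22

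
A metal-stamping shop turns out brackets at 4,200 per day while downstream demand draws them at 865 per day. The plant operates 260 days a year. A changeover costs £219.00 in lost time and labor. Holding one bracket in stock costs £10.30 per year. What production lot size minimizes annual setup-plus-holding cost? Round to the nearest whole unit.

Q* ≈ 3,470 brackets

Annual demand D = 865 × 260 = 224,900.
Production build-up factor (1 − d/p) = 1 − 865/4,200 = 0.7940.
Q* = √(2DS / (H(1 − d/p))) = √(2 × 224,900 × 219 / (10.3 × 0.7940)).
= √(98,506,200 / 8.1787) ≈ 3470.483.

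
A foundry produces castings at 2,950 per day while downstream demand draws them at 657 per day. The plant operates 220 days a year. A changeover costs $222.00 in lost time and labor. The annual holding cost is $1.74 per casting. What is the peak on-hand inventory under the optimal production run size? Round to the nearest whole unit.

I_max ≈ 5,354 castings

Annual demand D = 657 × 220 = 144,540.
Production build-up factor (1 − d/p) = 1 − 657/2,950 = 0.7773.
Q* = √(2DS / (H(1 − d/p))) = √(2 × 144,540 × 222 / (1.74 × 0.7773)).
= √(64,175,760 / 1.3525) ≈ 6888.424.
Maximum inventory = Q*(1 − d/p) = 6888.424 × 0.7773 ≈ 5354.290.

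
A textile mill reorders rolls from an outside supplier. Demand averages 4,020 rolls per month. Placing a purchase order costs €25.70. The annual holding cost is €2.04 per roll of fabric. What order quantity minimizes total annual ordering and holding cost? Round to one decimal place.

Annual demand D = 4,020 × 12 = 48,240.
EOQ = √(2DS / H) = √(2 × 48,240 × 25.7 / 2.04).
= √(2,479,536 / 2.04) = √1,215,458.8235 ≈ 1102.478.

Q* ≈ 1,102.5 rolls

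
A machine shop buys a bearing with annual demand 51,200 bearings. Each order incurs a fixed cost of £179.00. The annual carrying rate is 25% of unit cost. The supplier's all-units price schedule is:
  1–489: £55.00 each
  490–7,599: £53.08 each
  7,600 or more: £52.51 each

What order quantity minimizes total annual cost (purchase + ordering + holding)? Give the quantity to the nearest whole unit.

Q* ≈ 1,175 bearings

Holding cost per unit per year at price C is H = 0.25·C.
Candidates are each tier's EOQ (if it falls in that tier) and each price-break quantity.
Tier 1 (£55.00): EOQ = 1154.6 exceeds tier's upper bound 489, so this tier is dominated.
EOQ at £53.08 = 1175.3 (feasible in tier 2): TC = 51,200×£53.08 + (51,200/1175.3)×179 + (1175.3/2)×0.25×£53.08 = £2,733,291.95.
EOQ at £52.51 = 1181.6 < 7600, so use break Q=7600: TC = 51,200×£52.51 + (51,200/7600.0)×179 + (7600.0/2)×0.25×£52.51 = £2,739,602.39.
Lowest total cost is £2,733,291.95 at Q = 1175.3.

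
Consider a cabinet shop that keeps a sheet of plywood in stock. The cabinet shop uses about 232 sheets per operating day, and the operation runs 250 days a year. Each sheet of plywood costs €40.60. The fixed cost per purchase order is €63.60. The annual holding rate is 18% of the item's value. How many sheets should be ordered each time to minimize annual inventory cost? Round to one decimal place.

Q* ≈ 1,004.8 sheets

Annual demand D = 232 × 250 = 58,000.
Holding cost H = 0.18 × €40.60 = €7.3080 per unit per year.
EOQ = √(2DS / H) = √(2 × 58,000 × 63.6 / 7.308).
= √(7,377,600 / 7.308) = √1,009,523.8095 ≈ 1004.751.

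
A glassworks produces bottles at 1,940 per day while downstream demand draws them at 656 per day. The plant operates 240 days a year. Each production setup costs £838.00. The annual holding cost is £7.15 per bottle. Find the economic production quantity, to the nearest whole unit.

Annual demand D = 656 × 240 = 157,440.
Production build-up factor (1 − d/p) = 1 − 656/1,940 = 0.6619.
Q* = √(2DS / (H(1 − d/p))) = √(2 × 157,440 × 838 / (7.15 × 0.6619)).
= √(263,869,440 / 4.7323) ≈ 7467.236.

Q* ≈ 7,467 bottles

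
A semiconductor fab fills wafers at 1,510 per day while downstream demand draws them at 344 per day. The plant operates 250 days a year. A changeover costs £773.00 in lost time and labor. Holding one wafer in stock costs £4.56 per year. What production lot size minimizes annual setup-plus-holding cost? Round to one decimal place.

Annual demand D = 344 × 250 = 86,000.
Production build-up factor (1 − d/p) = 1 − 344/1,510 = 0.7722.
Q* = √(2DS / (H(1 − d/p))) = √(2 × 86,000 × 773 / (4.56 × 0.7722)).
= √(132,956,000 / 3.5212) ≈ 6144.842.

Q* ≈ 6,144.8 wafers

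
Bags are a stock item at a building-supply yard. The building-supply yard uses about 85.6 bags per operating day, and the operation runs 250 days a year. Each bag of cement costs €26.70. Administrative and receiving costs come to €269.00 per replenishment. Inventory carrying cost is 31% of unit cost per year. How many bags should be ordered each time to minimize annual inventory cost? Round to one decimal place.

Q* ≈ 1,179.4 bags

Annual demand D = 85.6 × 250 = 21,400.
Holding cost H = 0.31 × €26.70 = €8.2770 per unit per year.
EOQ = √(2DS / H) = √(2 × 21,400 × 269 / 8.277).
= √(11,513,200 / 8.277) = √1,390,987.0726 ≈ 1179.401.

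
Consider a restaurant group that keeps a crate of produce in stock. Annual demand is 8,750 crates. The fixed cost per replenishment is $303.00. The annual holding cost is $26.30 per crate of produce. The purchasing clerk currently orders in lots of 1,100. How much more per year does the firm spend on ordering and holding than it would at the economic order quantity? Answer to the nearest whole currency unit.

EOQ = √(2DS/H) = √(2 × 8,750 × 303 / 26.3) ≈ 449.02.
Cost at Q* = (D/Q*)S + (Q*/2)H = √(2DSH) ≈ $11,809.14.
Cost at Q = 1,100: (8,750/1,100)×303 + (1,100/2)×26.3 = $2,410.23 + $14,465.00 = $16,875.23.
Excess = $16,875.23 − $11,809.14 = $5,066.09.

Extra cost ≈ $5,066 per year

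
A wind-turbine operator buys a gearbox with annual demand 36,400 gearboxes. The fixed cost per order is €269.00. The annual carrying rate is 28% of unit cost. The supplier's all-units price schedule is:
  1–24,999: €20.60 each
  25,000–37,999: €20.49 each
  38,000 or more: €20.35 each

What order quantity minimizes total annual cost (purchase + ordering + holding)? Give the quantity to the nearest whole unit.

Holding cost per unit per year at price C is H = 0.28·C.
Candidates are each tier's EOQ (if it falls in that tier) and each price-break quantity.
EOQ at €20.60 = 1842.6 (feasible in tier 1): TC = 36,400×€20.60 + (36,400/1842.6)×269 + (1842.6/2)×0.28×€20.60 = €760,468.07.
EOQ at €20.49 = 1847.5 < 25000, so use break Q=25000: TC = 36,400×€20.49 + (36,400/25000.0)×269 + (25000.0/2)×0.28×€20.49 = €817,942.66.
EOQ at €20.35 = 1853.9 < 38000, so use break Q=38000: TC = 36,400×€20.35 + (36,400/38000.0)×269 + (38000.0/2)×0.28×€20.35 = €849,259.67.
Lowest total cost is €760,468.07 at Q = 1842.6.

Q* ≈ 1,843 gearboxes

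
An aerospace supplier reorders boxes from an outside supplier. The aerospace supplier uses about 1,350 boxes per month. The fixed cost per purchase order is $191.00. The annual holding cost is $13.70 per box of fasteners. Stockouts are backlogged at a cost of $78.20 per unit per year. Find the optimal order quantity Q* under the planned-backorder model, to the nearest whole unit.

Q* ≈ 729 boxes

Annual demand D = 1,350 × 12 = 16,200.
With planned backorders, Q* = √(2DS/H) · √((H+B)/B).
√(2DS/H) = √(2 × 16,200 × 191 / 13.7) = 672.092.
√((H+B)/B) = √((13.7+78.2)/78.2) = 1.0841.
Q* ≈ 728.590.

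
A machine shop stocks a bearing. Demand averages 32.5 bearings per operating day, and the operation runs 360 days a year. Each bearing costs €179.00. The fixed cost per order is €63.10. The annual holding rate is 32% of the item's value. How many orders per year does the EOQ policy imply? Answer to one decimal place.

Annual demand D = 32.5 × 360 = 11,700.
Holding cost H = 0.32 × €179.00 = €57.2800 per unit per year.
Q* = √(2DS/H) = √(2 × 11,700 × 63.1 / 57.28) ≈ 160.55.
Orders per year = D / Q* = 11,700 / 160.55 ≈ 72.873.

N ≈ 72.9 orders per year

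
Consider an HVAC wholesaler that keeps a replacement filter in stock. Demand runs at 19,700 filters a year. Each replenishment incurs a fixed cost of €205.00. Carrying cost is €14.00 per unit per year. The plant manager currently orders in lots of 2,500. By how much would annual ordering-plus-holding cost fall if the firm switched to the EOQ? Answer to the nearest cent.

Extra cost ≈ €8,481.59 per year

EOQ = √(2DS/H) = √(2 × 19,700 × 205 / 14) ≈ 759.56.
Cost at Q* = (D/Q*)S + (Q*/2)H = √(2DSH) ≈ €10,633.81.
Cost at Q = 2,500: (19,700/2,500)×205 + (2,500/2)×14 = €1,615.40 + €17,500.00 = €19,115.40.
Excess = €19,115.40 − €10,633.81 = €8,481.59.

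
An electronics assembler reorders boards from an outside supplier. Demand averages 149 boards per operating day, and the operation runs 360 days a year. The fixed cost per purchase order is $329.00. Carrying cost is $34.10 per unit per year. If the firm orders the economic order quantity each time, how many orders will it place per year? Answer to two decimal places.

N ≈ 52.72 orders per year

Annual demand D = 149 × 360 = 53,640.
Q* = √(2DS/H) = √(2 × 53,640 × 329 / 34.1) ≈ 1017.37.
Orders per year = D / Q* = 53,640 / 1017.37 ≈ 52.724.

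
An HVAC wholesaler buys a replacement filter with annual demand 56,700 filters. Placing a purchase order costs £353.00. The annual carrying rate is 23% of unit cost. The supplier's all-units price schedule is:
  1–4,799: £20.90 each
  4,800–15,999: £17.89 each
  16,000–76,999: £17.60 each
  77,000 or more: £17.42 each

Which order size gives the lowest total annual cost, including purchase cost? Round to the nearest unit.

Holding cost per unit per year at price C is H = 0.23·C.
Candidates are each tier's EOQ (if it falls in that tier) and each price-break quantity.
EOQ at £20.90 = 2885.7 (feasible in tier 1): TC = 56,700×£20.90 + (56,700/2885.7)×353 + (2885.7/2)×0.23×£20.90 = £1,198,901.74.
EOQ at £17.89 = 3119.1 < 4800, so use break Q=4800: TC = 56,700×£17.89 + (56,700/4800.0)×353 + (4800.0/2)×0.23×£17.89 = £1,028,408.09.
EOQ at £17.60 = 3144.7 < 16000, so use break Q=16000: TC = 56,700×£17.60 + (56,700/16000.0)×353 + (16000.0/2)×0.23×£17.60 = £1,031,554.94.
EOQ at £17.42 = 3160.9 < 77000, so use break Q=77000: TC = 56,700×£17.42 + (56,700/77000.0)×353 + (77000.0/2)×0.23×£17.42 = £1,142,228.04.
Lowest total cost is £1,028,408.09 at Q = 4800.0.

Q* ≈ 4,800 filters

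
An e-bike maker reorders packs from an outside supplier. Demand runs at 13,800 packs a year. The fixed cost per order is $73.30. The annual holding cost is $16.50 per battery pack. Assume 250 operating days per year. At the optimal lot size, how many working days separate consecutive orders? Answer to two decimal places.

Q* = √(2DS/H) = √(2 × 13,800 × 73.3 / 16.5) ≈ 350.16.
Cycle time = Q*/D × 250 = 350.16 / 13,800 × 250 ≈ 6.343 days.

T ≈ 6.34 days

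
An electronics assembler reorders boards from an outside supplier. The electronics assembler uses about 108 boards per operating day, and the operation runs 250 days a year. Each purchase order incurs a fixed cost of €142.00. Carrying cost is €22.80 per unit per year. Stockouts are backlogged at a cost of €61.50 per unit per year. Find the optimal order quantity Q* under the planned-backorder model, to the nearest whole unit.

Annual demand D = 108 × 250 = 27,000.
With planned backorders, Q* = √(2DS/H) · √((H+B)/B).
√(2DS/H) = √(2 × 27,000 × 142 / 22.8) = 579.927.
√((H+B)/B) = √((22.8+61.5)/61.5) = 1.1708.
Q* ≈ 678.969.

Q* ≈ 679 boards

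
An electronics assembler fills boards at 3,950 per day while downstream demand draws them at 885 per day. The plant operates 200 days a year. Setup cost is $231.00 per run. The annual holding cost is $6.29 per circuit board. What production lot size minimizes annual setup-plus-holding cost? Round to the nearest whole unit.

Annual demand D = 885 × 200 = 177,000.
Production build-up factor (1 − d/p) = 1 − 885/3,950 = 0.7759.
Q* = √(2DS / (H(1 − d/p))) = √(2 × 177,000 × 231 / (6.29 × 0.7759)).
= √(81,774,000 / 4.8807) ≈ 4093.225.

Q* ≈ 4,093 boards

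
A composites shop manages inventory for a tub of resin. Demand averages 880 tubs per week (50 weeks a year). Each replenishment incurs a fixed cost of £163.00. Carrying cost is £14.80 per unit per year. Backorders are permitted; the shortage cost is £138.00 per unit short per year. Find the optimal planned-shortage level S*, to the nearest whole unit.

S* ≈ 100 tubs

Annual demand D = 880 × 50 = 44,000.
With planned backorders, Q* = √(2DS/H) · √((H+B)/B).
√(2DS/H) = √(2 × 44,000 × 163 / 14.8) = 984.474.
√((H+B)/B) = √((14.8+138)/138) = 1.0523.
Q* ≈ 1035.920.
S* = Q* · H/(H+B) = 1035.920 × 14.8/152.8 ≈ 100.338.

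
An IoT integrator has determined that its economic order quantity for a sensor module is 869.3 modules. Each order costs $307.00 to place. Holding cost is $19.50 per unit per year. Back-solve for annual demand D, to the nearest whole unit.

Invert the EOQ relation Q*² = 2DS/H.
From Q* = √(2DS/H): D = Q*²H / (2S) = 869.3² × 19.5 / (2 × 307) = 23999.688.

D ≈ 24,000 modules per year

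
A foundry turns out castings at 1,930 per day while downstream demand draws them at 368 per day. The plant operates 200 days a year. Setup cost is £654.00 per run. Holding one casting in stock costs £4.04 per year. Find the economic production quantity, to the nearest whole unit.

Annual demand D = 368 × 200 = 73,600.
Production build-up factor (1 − d/p) = 1 − 368/1,930 = 0.8093.
Q* = √(2DS / (H(1 − d/p))) = √(2 × 73,600 × 654 / (4.04 × 0.8093)).
= √(96,268,800 / 3.2697) ≈ 5426.131.

Q* ≈ 5,426 castings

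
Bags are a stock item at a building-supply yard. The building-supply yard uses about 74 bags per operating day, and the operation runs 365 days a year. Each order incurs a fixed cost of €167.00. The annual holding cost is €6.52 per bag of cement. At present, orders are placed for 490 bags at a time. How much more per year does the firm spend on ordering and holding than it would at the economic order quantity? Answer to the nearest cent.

Extra cost ≈ €3,133.49 per year

Annual demand D = 74 × 365 = 27,010.
EOQ = √(2DS/H) = √(2 × 27,010 × 167 / 6.52) ≈ 1176.28.
Cost at Q* = (D/Q*)S + (Q*/2)H = √(2DSH) ≈ €7,669.36.
Cost at Q = 490: (27,010/490)×167 + (490/2)×6.52 = €9,205.45 + €1,597.40 = €10,802.85.
Excess = €10,802.85 − €7,669.36 = €3,133.49.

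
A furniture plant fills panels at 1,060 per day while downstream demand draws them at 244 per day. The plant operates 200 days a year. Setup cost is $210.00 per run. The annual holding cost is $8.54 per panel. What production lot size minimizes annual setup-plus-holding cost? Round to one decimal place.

Annual demand D = 244 × 200 = 48,800.
Production build-up factor (1 − d/p) = 1 − 244/1,060 = 0.7698.
Q* = √(2DS / (H(1 − d/p))) = √(2 × 48,800 × 210 / (8.54 × 0.7698)).
= √(20,496,000 / 6.5742) ≈ 1765.686.

Q* ≈ 1,765.7 panels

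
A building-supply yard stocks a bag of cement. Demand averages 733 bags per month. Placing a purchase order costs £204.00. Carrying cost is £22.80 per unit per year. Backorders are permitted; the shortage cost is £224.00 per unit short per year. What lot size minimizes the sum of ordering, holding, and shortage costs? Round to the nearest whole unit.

Q* ≈ 416 bags

Annual demand D = 733 × 12 = 8,796.
With planned backorders, Q* = √(2DS/H) · √((H+B)/B).
√(2DS/H) = √(2 × 8,796 × 204 / 22.8) = 396.739.
√((H+B)/B) = √((22.8+224)/224) = 1.0497.
Q* ≈ 416.441.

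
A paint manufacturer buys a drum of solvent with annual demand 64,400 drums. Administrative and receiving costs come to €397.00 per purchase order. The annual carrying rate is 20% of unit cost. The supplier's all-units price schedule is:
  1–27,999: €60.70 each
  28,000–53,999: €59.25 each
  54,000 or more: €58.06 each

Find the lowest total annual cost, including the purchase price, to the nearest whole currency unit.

Holding cost per unit per year at price C is H = 0.20·C.
Evaluate total cost at each tier's feasible EOQ or, if the EOQ is below the tier, at the tier's minimum quantity.
EOQ at €60.70 = 2052.3 (feasible in tier 1): TC = 64,400×€60.70 + (64,400/2052.3)×397 + (2052.3/2)×0.20×€60.70 = €3,933,995.09.
EOQ at €59.25 = 2077.3 < 28000, so use break Q=28000: TC = 64,400×€59.25 + (64,400/28000.0)×397 + (28000.0/2)×0.20×€59.25 = €3,982,513.10.
EOQ at €58.06 = 2098.5 < 54000, so use break Q=54000: TC = 64,400×€58.06 + (64,400/54000.0)×397 + (54000.0/2)×0.20×€58.06 = €4,053,061.46.
Lowest total cost among the candidates is at Q = 2052.3.

TC* ≈ €3,933,995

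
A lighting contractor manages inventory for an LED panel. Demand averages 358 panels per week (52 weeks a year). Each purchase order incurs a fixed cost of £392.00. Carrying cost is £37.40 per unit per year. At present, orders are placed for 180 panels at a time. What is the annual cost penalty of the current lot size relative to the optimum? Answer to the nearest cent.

Extra cost ≈ £20,544.06 per year

Annual demand D = 358 × 52 = 18,616.
EOQ = √(2DS/H) = √(2 × 18,616 × 392 / 37.4) ≈ 624.69.
Cost at Q* = (D/Q*)S + (Q*/2)H = √(2DSH) ≈ £23,363.45.
Cost at Q = 180: (18,616/180)×392 + (180/2)×37.4 = £40,541.51 + £3,366.00 = £43,907.51.
Excess = £43,907.51 − £23,363.45 = £20,544.06.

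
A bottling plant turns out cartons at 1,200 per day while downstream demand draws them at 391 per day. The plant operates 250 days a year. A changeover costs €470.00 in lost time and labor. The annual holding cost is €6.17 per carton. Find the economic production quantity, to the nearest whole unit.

Q* ≈ 4,700 cartons

Annual demand D = 391 × 250 = 97,750.
Production build-up factor (1 − d/p) = 1 − 391/1,200 = 0.6742.
Q* = √(2DS / (H(1 − d/p))) = √(2 × 97,750 × 470 / (6.17 × 0.6742)).
= √(91,885,000 / 4.1596) ≈ 4699.981.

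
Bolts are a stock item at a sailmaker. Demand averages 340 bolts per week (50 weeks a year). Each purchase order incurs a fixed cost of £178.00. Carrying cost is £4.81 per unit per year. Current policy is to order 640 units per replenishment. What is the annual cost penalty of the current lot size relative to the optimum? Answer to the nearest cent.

Extra cost ≈ £871.95 per year

Annual demand D = 340 × 50 = 17,000.
EOQ = √(2DS/H) = √(2 × 17,000 × 178 / 4.81) ≈ 1121.70.
Cost at Q* = (D/Q*)S + (Q*/2)H = √(2DSH) ≈ £5,395.38.
Cost at Q = 640: (17,000/640)×178 + (640/2)×4.81 = £4,728.12 + £1,539.20 = £6,267.32.
Excess = £6,267.32 − £5,395.38 = £871.95.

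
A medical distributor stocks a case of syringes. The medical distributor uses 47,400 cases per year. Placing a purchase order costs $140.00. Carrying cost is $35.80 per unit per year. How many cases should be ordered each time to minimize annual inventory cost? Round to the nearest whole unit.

EOQ = √(2DS / H) = √(2 × 47,400 × 140 / 35.8).
= √(13,272,000 / 35.8) = √370,726.257 ≈ 608.873.

Q* ≈ 609 cases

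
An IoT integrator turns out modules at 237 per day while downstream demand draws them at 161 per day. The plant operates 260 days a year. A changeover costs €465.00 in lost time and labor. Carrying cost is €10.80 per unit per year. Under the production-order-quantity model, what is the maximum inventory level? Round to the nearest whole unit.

I_max ≈ 1,075 modules

Annual demand D = 161 × 260 = 41,860.
Production build-up factor (1 − d/p) = 1 − 161/237 = 0.3207.
Q* = √(2DS / (H(1 − d/p))) = √(2 × 41,860 × 465 / (10.8 × 0.3207)).
= √(38,929,800 / 3.4633) ≈ 3352.715.
Maximum inventory = Q*(1 − d/p) = 3352.715 × 0.3207 ≈ 1075.132.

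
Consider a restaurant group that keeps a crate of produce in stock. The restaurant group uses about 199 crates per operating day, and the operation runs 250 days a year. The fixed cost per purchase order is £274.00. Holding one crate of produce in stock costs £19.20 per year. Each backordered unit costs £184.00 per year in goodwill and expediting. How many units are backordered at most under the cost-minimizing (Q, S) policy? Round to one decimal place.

S* ≈ 118.3 crates

Annual demand D = 199 × 250 = 49,750.
With planned backorders, Q* = √(2DS/H) · √((H+B)/B).
√(2DS/H) = √(2 × 49,750 × 274 / 19.2) = 1191.616.
√((H+B)/B) = √((19.2+184)/184) = 1.0509.
Q* ≈ 1252.245.
S* = Q* · H/(H+B) = 1252.245 × 19.2/203.2 ≈ 118.322.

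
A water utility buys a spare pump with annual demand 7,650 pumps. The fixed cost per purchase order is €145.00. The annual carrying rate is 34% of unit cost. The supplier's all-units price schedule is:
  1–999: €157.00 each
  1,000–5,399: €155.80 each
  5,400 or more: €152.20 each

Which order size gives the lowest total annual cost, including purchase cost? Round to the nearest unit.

Q* ≈ 204 pumps

Holding cost per unit per year at price C is H = 0.34·C.
Candidates are each tier's EOQ (if it falls in that tier) and each price-break quantity.
EOQ at €157.00 = 203.9 (feasible in tier 1): TC = 7,650×€157.00 + (7,650/203.9)×145 + (203.9/2)×0.34×€157.00 = €1,211,932.26.
EOQ at €155.80 = 204.6 < 1000, so use break Q=1000: TC = 7,650×€155.80 + (7,650/1000.0)×145 + (1000.0/2)×0.34×€155.80 = €1,219,465.25.
EOQ at €152.20 = 207.1 < 5400, so use break Q=5400: TC = 7,650×€152.20 + (7,650/5400.0)×145 + (5400.0/2)×0.34×€152.20 = €1,304,255.02.
Lowest total cost is €1,211,932.26 at Q = 203.9.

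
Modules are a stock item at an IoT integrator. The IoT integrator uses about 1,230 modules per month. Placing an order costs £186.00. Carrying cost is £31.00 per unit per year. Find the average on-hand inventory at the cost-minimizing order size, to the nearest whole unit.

Annual demand D = 1,230 × 12 = 14,760.
The optimal lot size = √(2DS/H) = √(2 × 14,760 × 186 / 31) ≈ 420.86.
Average inventory = Q*/2 ≈ 420.86 / 2 = 210.428.

Average inventory ≈ 210 modules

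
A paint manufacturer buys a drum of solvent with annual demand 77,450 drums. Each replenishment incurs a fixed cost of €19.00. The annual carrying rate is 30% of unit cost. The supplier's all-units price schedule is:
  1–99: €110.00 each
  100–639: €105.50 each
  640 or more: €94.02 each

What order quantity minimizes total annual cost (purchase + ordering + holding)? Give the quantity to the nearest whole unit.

Q* ≈ 640 drums

Holding cost per unit per year at price C is H = 0.30·C.
Evaluate total cost at each tier's feasible EOQ or, if the EOQ is below the tier, at the tier's minimum quantity.
Tier 1 (€110.00): EOQ = 298.6 exceeds tier's upper bound 99, so this tier is dominated.
EOQ at €105.50 = 304.9 (feasible in tier 2): TC = 77,450×€105.50 + (77,450/304.9)×19 + (304.9/2)×0.30×€105.50 = €8,180,626.38.
EOQ at €94.02 = 323.0 < 640, so use break Q=640: TC = 77,450×€94.02 + (77,450/640.0)×19 + (640.0/2)×0.30×€94.02 = €7,293,174.22.
Lowest total cost is €7,293,174.22 at Q = 640.0.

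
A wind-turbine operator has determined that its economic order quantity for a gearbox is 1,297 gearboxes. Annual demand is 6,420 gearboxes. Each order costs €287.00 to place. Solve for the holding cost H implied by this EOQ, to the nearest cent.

The basic EOQ model gives Q* = √(2DS/H); rearrange for the unknown.
From Q* = √(2DS/H): H = 2DS / Q*² = 2 × 6,420 × 287 / 1,297² = 2.1906.

H ≈ €2.19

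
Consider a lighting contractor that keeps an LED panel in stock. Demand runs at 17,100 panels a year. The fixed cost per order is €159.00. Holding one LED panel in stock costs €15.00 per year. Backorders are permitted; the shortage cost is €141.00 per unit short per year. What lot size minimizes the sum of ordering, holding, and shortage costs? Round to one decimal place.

Q* ≈ 633.3 panels

With planned backorders, Q* = √(2DS/H) · √((H+B)/B).
√(2DS/H) = √(2 × 17,100 × 159 / 15) = 602.096.
√((H+B)/B) = √((15+141)/141) = 1.0518.
Q* ≈ 633.313.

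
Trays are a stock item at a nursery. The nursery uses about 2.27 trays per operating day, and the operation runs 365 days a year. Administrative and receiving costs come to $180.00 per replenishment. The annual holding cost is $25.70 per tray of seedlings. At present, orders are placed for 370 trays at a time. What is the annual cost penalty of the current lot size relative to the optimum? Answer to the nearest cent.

Annual demand D = 2.27 × 365 = 828.55.
EOQ = √(2DS/H) = √(2 × 828.55 × 180 / 25.7) ≈ 107.73.
Cost at Q* = (D/Q*)S + (Q*/2)H = √(2DSH) ≈ $2,768.71.
Cost at Q = 370: (828.55/370)×180 + (370/2)×25.7 = $403.08 + $4,754.50 = $5,157.58.
Excess = $5,157.58 − $2,768.71 = $2,388.87.

Extra cost ≈ $2,388.87 per year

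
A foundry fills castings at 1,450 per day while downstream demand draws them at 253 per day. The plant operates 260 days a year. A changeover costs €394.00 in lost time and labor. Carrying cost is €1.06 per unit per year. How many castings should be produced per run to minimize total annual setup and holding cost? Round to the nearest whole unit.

Annual demand D = 253 × 260 = 65,780.
Production build-up factor (1 − d/p) = 1 − 253/1,450 = 0.8255.
Q* = √(2DS / (H(1 − d/p))) = √(2 × 65,780 × 394 / (1.06 × 0.8255)).
= √(51,834,640 / 0.875) ≈ 7696.514.

Q* ≈ 7,697 castings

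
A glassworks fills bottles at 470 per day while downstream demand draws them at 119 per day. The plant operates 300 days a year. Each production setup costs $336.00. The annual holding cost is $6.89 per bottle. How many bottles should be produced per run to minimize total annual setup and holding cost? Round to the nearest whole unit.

Q* ≈ 2,159 bottles

Annual demand D = 119 × 300 = 35,700.
Production build-up factor (1 − d/p) = 1 − 119/470 = 0.7468.
Q* = √(2DS / (H(1 − d/p))) = √(2 × 35,700 × 336 / (6.89 × 0.7468)).
= √(23,990,400 / 5.1455) ≈ 2159.258.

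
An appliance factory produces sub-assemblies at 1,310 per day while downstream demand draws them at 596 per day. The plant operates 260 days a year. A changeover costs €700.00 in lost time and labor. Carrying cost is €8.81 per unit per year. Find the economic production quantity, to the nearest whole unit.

Q* ≈ 6,722 sub-assemblies

Annual demand D = 596 × 260 = 154,960.
Production build-up factor (1 − d/p) = 1 − 596/1,310 = 0.5450.
Q* = √(2DS / (H(1 − d/p))) = √(2 × 154,960 × 700 / (8.81 × 0.5450)).
= √(216,944,000 / 4.8018) ≈ 6721.596.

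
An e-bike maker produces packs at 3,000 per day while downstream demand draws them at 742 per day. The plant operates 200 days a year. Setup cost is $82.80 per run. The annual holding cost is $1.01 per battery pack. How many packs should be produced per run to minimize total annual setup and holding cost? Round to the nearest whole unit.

Q* ≈ 5,686 packs

Annual demand D = 742 × 200 = 148,400.
Production build-up factor (1 − d/p) = 1 − 742/3,000 = 0.7527.
Q* = √(2DS / (H(1 − d/p))) = √(2 × 148,400 × 82.8 / (1.01 × 0.7527)).
= √(24,575,040 / 0.7602) ≈ 5685.715.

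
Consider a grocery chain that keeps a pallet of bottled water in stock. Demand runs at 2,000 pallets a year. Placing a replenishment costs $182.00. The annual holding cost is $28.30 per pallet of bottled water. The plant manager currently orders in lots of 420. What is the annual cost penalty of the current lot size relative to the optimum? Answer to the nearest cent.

EOQ = √(2DS/H) = √(2 × 2,000 × 182 / 28.3) ≈ 160.39.
Cost at Q* = (D/Q*)S + (Q*/2)H = √(2DSH) ≈ $4,538.99.
Cost at Q = 420: (2,000/420)×182 + (420/2)×28.3 = $866.67 + $5,943.00 = $6,809.67.
Excess = $6,809.67 − $4,538.99 = $2,270.68.

Extra cost ≈ $2,270.68 per year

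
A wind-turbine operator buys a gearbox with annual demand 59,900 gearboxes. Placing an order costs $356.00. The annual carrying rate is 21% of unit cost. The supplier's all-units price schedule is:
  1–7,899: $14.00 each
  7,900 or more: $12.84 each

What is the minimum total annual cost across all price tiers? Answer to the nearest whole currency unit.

Holding cost per unit per year at price C is H = 0.21·C.
Evaluate total cost at each tier's feasible EOQ or, if the EOQ is below the tier, at the tier's minimum quantity.
EOQ at $14.00 = 3808.7 (feasible in tier 1): TC = 59,900×$14.00 + (59,900/3808.7)×356 + (3808.7/2)×0.21×$14.00 = $849,797.65.
EOQ at $12.84 = 3977.1 < 7900, so use break Q=7900: TC = 59,900×$12.84 + (59,900/7900.0)×356 + (7900.0/2)×0.21×$12.84 = $782,466.07.
Lowest total cost among the candidates is at Q = 7900.0.

TC* ≈ $782,466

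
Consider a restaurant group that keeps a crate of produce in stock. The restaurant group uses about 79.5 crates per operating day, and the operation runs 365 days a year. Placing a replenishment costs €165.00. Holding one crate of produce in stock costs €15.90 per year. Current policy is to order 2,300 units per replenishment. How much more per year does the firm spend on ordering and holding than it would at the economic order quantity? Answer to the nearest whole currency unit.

Extra cost ≈ €8,028 per year

Annual demand D = 79.5 × 365 = 29,017.5.
EOQ = √(2DS/H) = √(2 × 29,017.5 × 165 / 15.9) ≈ 776.05.
Cost at Q* = (D/Q*)S + (Q*/2)H = √(2DSH) ≈ €12,339.16.
Cost at Q = 2,300: (29,017.5/2,300)×165 + (2,300/2)×15.9 = €2,081.69 + €18,285.00 = €20,366.69.
Excess = €20,366.69 − €12,339.16 = €8,027.53.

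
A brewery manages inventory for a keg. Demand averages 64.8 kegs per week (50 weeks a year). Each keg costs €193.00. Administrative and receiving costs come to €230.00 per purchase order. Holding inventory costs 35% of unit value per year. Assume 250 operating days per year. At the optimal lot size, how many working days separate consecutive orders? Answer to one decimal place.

T ≈ 11.5 days

Annual demand D = 64.8 × 50 = 3,240.
Holding cost H = 0.35 × €193.00 = €67.5500 per unit per year.
EOQ = √(2DS/H) = √(2 × 3,240 × 230 / 67.55) ≈ 148.54.
Cycle time = Q*/D × 250 = 148.54 / 3,240 × 250 ≈ 11.461 days.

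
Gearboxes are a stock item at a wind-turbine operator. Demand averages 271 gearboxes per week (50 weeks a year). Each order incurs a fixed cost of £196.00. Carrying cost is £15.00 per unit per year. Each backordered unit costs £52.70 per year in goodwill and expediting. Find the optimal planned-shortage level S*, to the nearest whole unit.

S* ≈ 149 gearboxes

Annual demand D = 271 × 50 = 13,550.
With planned backorders, Q* = √(2DS/H) · √((H+B)/B).
√(2DS/H) = √(2 × 13,550 × 196 / 15) = 595.069.
√((H+B)/B) = √((15+52.7)/52.7) = 1.1334.
Q* ≈ 674.460.
S* = Q* · H/(H+B) = 674.460 × 15/67.7 ≈ 149.437.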